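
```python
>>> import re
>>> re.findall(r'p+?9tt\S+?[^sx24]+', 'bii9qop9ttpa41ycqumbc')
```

['p9ttpa']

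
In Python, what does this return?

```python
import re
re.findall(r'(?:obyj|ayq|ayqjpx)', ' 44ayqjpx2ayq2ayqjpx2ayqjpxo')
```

['ayq', 'ayq', 'ayq', 'ayq']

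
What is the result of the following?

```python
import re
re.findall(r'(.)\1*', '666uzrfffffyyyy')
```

The backreference `\1` re-matches whatever the first group consumed, character for character.
Scanning left to right: at [0:3] match '666', group 1 = '6'; at [3:4] match 'u', group 1 = 'u'; at [4:5] match 'z', group 1 = 'z'; at [5:6] match 'r', group 1 = 'r'; at [6:11] match 'fffff', group 1 = 'f'; ….
Because there's exactly one group, `findall` drops the full match and keeps group 1 from each hit.

['6', 'u', 'z', 'r', 'f', 'y']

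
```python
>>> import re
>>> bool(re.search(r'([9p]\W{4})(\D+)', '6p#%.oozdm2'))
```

False

This matches one of [9p], then exactly 4 of a non-word character (captured); then one or more of a non-digit (captured).
`re.search` scans for the first position where the pattern succeeds.
Here nothing in the string fits, so the call returns None, and `bool(None)` is False.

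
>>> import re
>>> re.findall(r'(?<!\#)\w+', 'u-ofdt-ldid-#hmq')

['u', 'ofdt', 'ldid', 'mq']

The negative lookahead/lookbehind blocks any match where the forbidden context is present.
Matches: at [0:1] → 'u'; at [2:6] → 'ofdt'; at [7:11] → 'ldid'; at [14:16] → 'mq'.
No capturing groups, so `findall` returns the 4 full match strings.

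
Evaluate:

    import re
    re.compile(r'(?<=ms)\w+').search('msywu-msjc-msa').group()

'ywu'

The lookaround is zero-width — it requires the adjacent text to match without consuming it, so the asserted text isn't part of the match.
Unlike `match`, `search` isn't anchored — it looks for the pattern anywhere in the string.
The match spans [2:5] → 'ywu'.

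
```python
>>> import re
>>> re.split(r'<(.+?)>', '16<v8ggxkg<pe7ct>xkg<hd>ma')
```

['16', 'v8ggxkg<pe7ct', 'xkg', 'hd', 'ma']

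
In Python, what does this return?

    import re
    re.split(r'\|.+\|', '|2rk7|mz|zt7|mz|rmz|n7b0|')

['', '']

Matches to split on: at [0:25] → '|2rk7|mz|zt7|mz|rmz|n7b0|'.
`split` removes every match and returns the 2 fragments in between.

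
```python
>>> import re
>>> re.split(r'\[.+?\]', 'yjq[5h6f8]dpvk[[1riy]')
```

['yjq', 'dpvk', '']

Matches to split on: at [3:10] → '[5h6f8]'; at [14:21] → '[[1riy]'.
Splitting on the pattern gives 3 pieces.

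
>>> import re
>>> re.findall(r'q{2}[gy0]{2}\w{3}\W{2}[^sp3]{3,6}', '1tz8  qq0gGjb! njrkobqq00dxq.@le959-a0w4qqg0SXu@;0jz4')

['qq0gGjb! njrkob', 'qq00dxq.@le959-', 'qqg0SXu@;0jz4']

The pattern matches exactly 2 of a literal 'q', then exactly 2 of one of [gy0]; then exactly 3 of a word character, then exactly 2 of a non-word character, then 3 to 6 of any character except [sp3].
Matches: at [6:21] → 'qq0gGjb! njrkob'; at [21:36] → 'qq00dxq.@le959-'; at [40:53] → 'qqg0SXu@;0jz4'.
`findall` yields the raw match text (3 of them) because the pattern has no groups.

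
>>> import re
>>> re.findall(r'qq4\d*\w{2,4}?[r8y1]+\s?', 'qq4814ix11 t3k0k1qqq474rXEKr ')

['qq4814ix11 ', 'qq474rXEKr ']

Since nothing is captured, `findall` lists the 2 matched substrings directly.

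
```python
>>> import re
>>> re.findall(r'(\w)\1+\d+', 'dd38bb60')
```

`\1` is not a pattern — it's the concrete string captured by group 1, re-applied verbatim.
With a single group, `findall` returns only what that group captured — 2 items.

['d', 'b']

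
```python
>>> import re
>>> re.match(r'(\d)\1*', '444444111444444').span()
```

The backreference `\1` re-matches whatever the first group consumed, character for character.
With `match`, the pattern is implicitly anchored at the beginning.
The match spans [0:6] → '444444'.
Captured: group 1 = '4'.

(0, 6)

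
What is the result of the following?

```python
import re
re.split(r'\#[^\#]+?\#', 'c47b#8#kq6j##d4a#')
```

['c47b', 'kq6j#', '']

Matches to split on: at [4:7] → '#8#'; at [12:17] → '#d4a#'.
Splitting on the pattern gives 3 pieces.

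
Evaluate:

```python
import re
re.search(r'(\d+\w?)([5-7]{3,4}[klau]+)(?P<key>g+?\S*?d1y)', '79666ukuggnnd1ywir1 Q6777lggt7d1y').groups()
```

('79', '666uku', 'ggnnd1y')

The match spans [0:15] → '79666ukuggnnd1y'.
Captured: group 1 = '79', group 2 = '666uku', group 3 = 'ggnnd1y'.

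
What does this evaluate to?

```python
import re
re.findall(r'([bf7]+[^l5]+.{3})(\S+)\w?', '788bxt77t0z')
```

[('788bxt77t0', 'z')]

Pattern: one or more of one of [bf7], then one or more of any character except [l5], then exactly 3 of any character (captured); then one or more of a non-whitespace character (captured); then optionally a word character.
With 2 capturing groups, `findall` returns a 2-tuple per match.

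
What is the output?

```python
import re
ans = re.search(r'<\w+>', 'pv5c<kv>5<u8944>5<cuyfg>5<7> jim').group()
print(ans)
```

The match spans [4:8] → '<kv>'.

<kv>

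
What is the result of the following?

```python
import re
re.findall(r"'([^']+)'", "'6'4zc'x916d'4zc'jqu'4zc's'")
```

['6', 'x916d', 'jqu', 's']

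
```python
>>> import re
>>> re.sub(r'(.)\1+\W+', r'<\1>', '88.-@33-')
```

The backreference `\1` re-matches whatever the first group consumed, character for character.
Matches: at [0:5] → '88.-@'; at [5:8] → '33-'.
Each match is replaced using the text its own group 1 captured.

'<8><3>'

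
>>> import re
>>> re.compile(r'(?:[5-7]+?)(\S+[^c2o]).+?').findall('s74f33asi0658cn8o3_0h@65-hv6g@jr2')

['4f33asi0658cn8o3_0h@65-hv6g@jr']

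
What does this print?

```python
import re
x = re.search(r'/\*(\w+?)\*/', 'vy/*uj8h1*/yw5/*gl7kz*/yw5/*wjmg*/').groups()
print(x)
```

('uj8h1',)

Unlike `match`, `search` isn't anchored — it looks for the pattern anywhere in the string.
The match spans [2:11] → '/*uj8h1*/'.
Captured: group 1 = 'uj8h1'.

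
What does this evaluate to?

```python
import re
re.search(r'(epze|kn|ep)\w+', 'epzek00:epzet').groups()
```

`|` is ordered: at each position the engine commits to the first alternative that works.
`re.search` tries every starting position until one works.
The match spans [0:7] → 'epzek00'.
Captured: group 1 = 'epze'.

('epze',)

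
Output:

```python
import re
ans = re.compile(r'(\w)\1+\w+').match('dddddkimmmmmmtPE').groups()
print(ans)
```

The match spans [0:16] → 'dddddkimmmmmmtPE'.
Captured: group 1 = 'd'.

('d',)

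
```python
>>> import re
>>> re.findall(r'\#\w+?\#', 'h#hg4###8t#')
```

`findall` yields the raw match text (2 of them) because the pattern has no groups.

['#hg4#', '#8t#']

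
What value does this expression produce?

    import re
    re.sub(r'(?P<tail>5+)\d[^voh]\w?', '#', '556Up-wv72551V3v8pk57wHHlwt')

'#-wv72#v8pk#Hlwt'

The pattern matches one or more of a literal '5' (captured as 'tail'); then a digit, then any character except [voh], then optionally a word character.
`sub` substitutes '#' at each match site.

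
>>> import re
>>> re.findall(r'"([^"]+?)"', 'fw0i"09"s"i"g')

Scanning left to right: at [4:8] match '"09"', group 1 = '09'; at [9:12] match '"i"', group 1 = 'i'.
Because there's exactly one group, `findall` drops the full match and keeps group 1 from each hit.

['09', 'i']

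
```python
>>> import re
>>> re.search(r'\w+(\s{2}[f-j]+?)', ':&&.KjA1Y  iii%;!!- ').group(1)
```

The pattern matches one or more of a word character; then exactly 2 of whitespace, then one or more of a character in [f-j] (lazy) (captured).
Because the quantifier is non-greedy, it stops expanding at the earliest point where the rest of the pattern can succeed.
`search` walks the string left to right and returns the first match it finds.
The match spans [4:12] → 'KjA1Y  i'.
Captured: group 1 = '  i'.

'  i'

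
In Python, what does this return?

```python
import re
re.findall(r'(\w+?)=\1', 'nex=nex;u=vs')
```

['nex']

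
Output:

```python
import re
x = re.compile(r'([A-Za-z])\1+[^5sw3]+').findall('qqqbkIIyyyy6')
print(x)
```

After group 1 captures some text, `\1` only succeeds where that same text appears again.
Scanning left to right: at [0:12] match 'qqqbkIIyyyy6', group 1 = 'q'.
With a single group, `findall` returns only what that group captured — 1 item.

['q']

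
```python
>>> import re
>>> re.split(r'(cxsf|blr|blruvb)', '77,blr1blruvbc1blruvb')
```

`|` is ordered: at each position the engine commits to the first alternative that works.
The group in the pattern means `split` returns the separators' captures alongside the pieces.

['77,', 'blr', '1', 'blr', 'uvbc1', 'blr', 'uvb']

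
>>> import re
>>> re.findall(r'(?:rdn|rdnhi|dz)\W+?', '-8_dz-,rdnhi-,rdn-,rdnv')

Matches: at [3:6] → 'dz-'; at [7:13] → 'rdnhi-'; at [14:18] → 'rdn-'.
Since nothing is captured, `findall` lists the 3 matched substrings directly.

['dz-', 'rdnhi-', 'rdn-']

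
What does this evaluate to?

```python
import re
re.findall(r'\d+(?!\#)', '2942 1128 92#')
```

A negative assertion filters positions out without eating any characters.
Walking the string: at [0:4] → '2942'; at [5:9] → '1128'; at [10:11] → '9'.
`findall` yields the raw match text (3 of them) because the pattern has no groups.

['2942', '1128', '9']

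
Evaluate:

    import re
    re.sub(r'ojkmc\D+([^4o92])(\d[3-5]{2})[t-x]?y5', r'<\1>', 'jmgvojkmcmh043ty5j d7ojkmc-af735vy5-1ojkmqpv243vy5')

'jmgv<h>j d7<f>-1ojkmqpv243vy5'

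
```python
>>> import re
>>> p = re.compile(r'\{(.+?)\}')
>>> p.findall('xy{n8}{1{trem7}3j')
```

['n8', '1{trem7']

A `+?`/`*?`/`{m,n}?` starts at its minimum and grows only as far as needed for what follows to match.
Because there's exactly one group, `findall` drops the full match and keeps group 1 from each hit.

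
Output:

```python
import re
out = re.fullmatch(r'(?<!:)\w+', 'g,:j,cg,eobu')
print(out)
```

None

A negative assertion filters positions out without eating any characters.
`re.fullmatch` requires the pattern to consume the entire string.
Here the string isn't matched end-to-end, so the call returns None.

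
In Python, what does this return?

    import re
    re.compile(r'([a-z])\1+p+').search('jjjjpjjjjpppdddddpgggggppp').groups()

The match spans [0:5] → 'jjjjp'.
Captured: group 1 = 'j'.

('j',)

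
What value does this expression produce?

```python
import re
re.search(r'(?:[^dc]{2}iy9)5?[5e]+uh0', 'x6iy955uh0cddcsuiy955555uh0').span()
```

Pattern: exactly 2 of any character except [dc], then the literal 'iy9' (non-capturing group); then optionally a literal '5', then one or more of one of [5e], then the literal 'uh0'.
`re.search` tries every starting position until one works.
The match spans [0:10] → 'x6iy955uh0'.

(0, 10)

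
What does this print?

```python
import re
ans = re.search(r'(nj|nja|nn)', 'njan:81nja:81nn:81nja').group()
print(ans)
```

`|` is ordered: at each position the engine commits to the first alternative that works.
`search` walks the string left to right and returns the first match it finds.
The match spans [0:2] → 'nj'.
Captured: group 1 = 'nj'.

nj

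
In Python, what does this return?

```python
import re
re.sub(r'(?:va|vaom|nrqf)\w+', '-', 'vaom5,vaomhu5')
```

'-,-'

Every occurrence is swapped for '-'.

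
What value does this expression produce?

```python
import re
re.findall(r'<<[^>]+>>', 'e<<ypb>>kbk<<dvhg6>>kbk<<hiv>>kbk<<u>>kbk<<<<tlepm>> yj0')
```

['<<ypb>>', '<<dvhg6>>', '<<hiv>>', '<<u>>', '<<<<tlepm>>']

With no groups in the pattern, `findall` gives back each whole match — 5 here.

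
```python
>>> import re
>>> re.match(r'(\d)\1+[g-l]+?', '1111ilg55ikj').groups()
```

The match spans [0:5] → '1111i'.
Captured: group 1 = '1'.

('1',)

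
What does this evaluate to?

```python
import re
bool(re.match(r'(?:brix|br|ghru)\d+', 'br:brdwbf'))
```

`match` is anchored at position 0; if the pattern doesn't fit there, it returns None.
Here the pattern fails at index 0, so the call returns None, and `bool(None)` is False.

False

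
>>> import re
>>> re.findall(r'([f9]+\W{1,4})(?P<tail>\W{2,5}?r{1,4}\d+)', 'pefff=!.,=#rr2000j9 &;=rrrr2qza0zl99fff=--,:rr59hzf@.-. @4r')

This matches one or more of one of [f9], then 1 to 4 of a non-word character (captured); then 2 to 5 of a non-word character (lazy), then 1 to 4 of the literal 'r', then one or more of a digit (captured as 'tail').
Scanning left to right: at [2:17] match 'fff=!.,=#rr2000', groups = ('fff=!.,', '=#rr2000'); at [18:28] match '9 &;=rrrr2', groups = ('9 &', ';=rrrr2'); at [34:48] match '99fff=--,:rr59', groups = ('99fff=--', ',:rr59').
With 2 capturing groups, `findall` returns a 2-tuple per match.

[('fff=!.,', '=#rr2000'), ('9 &', ';=rrrr2'), ('99fff=--', ',:rr59')]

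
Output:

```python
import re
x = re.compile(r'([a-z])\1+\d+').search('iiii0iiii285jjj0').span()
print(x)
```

(0, 5)

The backreference `\1` re-matches whatever the first group consumed, character for character.
`search` walks the string left to right and returns the first match it finds.
The match spans [0:5] → 'iiii0'.
Captured: group 1 = 'i'.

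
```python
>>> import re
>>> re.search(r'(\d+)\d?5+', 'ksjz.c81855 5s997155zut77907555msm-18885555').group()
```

'81855'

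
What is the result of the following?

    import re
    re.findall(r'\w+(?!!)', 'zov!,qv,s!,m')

`(?!…)`/`(?<!…)` only lets a position through if the neighbouring text does NOT match; no characters are consumed.
Scanning left to right: at [0:2] → 'zo'; at [5:7] → 'qv'; at [11:12] → 'm'.
`findall` yields the raw match text (3 of them) because the pattern has no groups.

['zo', 'qv', 'm']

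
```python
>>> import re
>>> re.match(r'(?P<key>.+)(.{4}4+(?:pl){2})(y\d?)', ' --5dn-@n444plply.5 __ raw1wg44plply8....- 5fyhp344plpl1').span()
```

(0, 37)

Pattern: one or more of any character (captured as 'key'); then exactly 4 of any character, then one or more of the literal '4', then the literal 'pl' repeated 2 times (captured); then a literal 'y', then optionally a digit (captured).
`re.match` only tries the pattern at the start of the string.
The match spans [0:37] → ' --5dn-@n444plply.5 __ raw1wg44plply8'.
Captured: group 1 = ' --5dn-@n444plply.5 __ raw', group 2 = '1wg44plpl', group 3 = 'y8'.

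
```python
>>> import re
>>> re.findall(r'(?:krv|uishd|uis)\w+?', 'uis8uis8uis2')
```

['uis8', 'uis8', 'uis2']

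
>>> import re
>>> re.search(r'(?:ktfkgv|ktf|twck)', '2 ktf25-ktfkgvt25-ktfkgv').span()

(2, 5)

`search` walks the string left to right and returns the first match it finds.
The match spans [2:5] → 'ktf'.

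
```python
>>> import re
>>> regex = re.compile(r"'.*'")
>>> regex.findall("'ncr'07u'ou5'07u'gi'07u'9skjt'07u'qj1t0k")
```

["'ncr'07u'ou5'07u'gi'07u'9skjt'07u'"]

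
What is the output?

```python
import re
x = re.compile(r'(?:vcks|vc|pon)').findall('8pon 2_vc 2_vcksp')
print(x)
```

Branches in `(...|...)` are attempted left-to-right; the first branch that allows the whole pattern to succeed is taken.
Scanning left to right: at [1:4] → 'pon'; at [7:9] → 'vc'; at [12:16] → 'vcks'.
Since nothing is captured, `findall` lists the 3 matched substrings directly.

['pon', 'vc', 'vcks']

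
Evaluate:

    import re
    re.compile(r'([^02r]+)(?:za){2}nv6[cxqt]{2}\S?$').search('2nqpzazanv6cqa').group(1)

The match spans [1:14] → 'nqpzazanv6cqa'.
Captured: group 1 = 'nqp'.

'nqp'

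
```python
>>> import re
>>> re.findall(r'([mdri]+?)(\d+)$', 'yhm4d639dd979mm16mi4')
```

[('mi', '4')]

This matches one or more of one of [mdri] (lazy) (captured); then one or more of a digit (captured); then anchored at the end.
Scanning left to right: at [17:20] match 'mi4', groups = ('mi', '4').
`findall` packs the 2 group values into a tuple for every match.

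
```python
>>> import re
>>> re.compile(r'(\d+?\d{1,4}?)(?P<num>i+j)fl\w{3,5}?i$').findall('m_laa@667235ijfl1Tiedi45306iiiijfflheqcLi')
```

Pattern: one or more of a digit (lazy), then 1 to 4 of a digit (lazy) (captured); then one or more of a literal 'i', then a literal 'j' (captured as 'num'); then the literal 'fl', then 3 to 5 of a word character (lazy), then a literal 'i'; then anchored at the end.
2 groups means each result is a tuple of 2 captured strings — 0 here.
Nothing in the string satisfies the pattern, so the list is empty.

[]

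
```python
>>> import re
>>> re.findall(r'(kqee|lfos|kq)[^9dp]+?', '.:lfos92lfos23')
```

['lfos']

Walking the string: at [8:13] match 'lfos2', group 1 = 'lfos'.
With a single group, `findall` returns only what that group captured — 1 item.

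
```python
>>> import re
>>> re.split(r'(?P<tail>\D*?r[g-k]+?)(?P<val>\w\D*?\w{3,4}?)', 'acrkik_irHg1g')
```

['', 'acrk', 'ik_i', 'rHg1g']

The pattern matches zero or more of a non-digit (lazy), then a literal 'r', then one or more of a character in [g-k] (lazy) (captured as 'tail'); then a word character, then zero or more of a non-digit (lazy), then 3 to 4 of a word character (lazy) (captured as 'val').
A `+?`/`*?`/`{m,n}?` starts at its minimum and grows only as far as needed for what follows to match.
Matches to split on: at [0:8] → 'acrkik_i'.
`re.split` interleaves the captured-group text with the surrounding fragments.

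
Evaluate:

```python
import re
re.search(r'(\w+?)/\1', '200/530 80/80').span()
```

(8, 13)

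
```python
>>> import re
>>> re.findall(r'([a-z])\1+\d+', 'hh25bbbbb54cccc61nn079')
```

A backreference is literal: `\1` must see the identical characters the first group matched.
Walking the string: at [0:4] match 'hh25', group 1 = 'h'; at [4:11] match 'bbbbb54', group 1 = 'b'; at [11:17] match 'cccc61', group 1 = 'c'; at [17:22] match 'nn079', group 1 = 'n'.
With a single group, `findall` returns only what that group captured — 4 items.

['h', 'b', 'c', 'n']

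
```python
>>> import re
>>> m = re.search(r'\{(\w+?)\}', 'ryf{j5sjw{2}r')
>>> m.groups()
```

('2',)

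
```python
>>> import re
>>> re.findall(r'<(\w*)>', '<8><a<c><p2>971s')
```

['8', 'c', 'p2']

Matches: at [0:3] match '<8>', group 1 = '8'; at [5:8] match '<c>', group 1 = 'c'; at [8:12] match '<p2>', group 1 = 'p2'.
`findall` collects group 1 from each match (3 total).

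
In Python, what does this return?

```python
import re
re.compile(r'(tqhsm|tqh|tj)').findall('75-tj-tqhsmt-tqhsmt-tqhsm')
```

['tj', 'tqhsm', 'tqhsm', 'tqhsm']

`|` is ordered: at each position the engine commits to the first alternative that works.
One capturing group, so `findall` returns just the captured substring from each match — 4 in all.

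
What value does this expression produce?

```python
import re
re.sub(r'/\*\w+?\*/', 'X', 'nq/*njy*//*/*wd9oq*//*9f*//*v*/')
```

'nqX/*XXX'

Matches: at [2:9] → '/*njy*/'; at [11:20] → '/*wd9oq*/'; at [20:26] → '/*9f*/'; at [26:31] → '/*v*/'.
`sub` substitutes 'X' at each match site.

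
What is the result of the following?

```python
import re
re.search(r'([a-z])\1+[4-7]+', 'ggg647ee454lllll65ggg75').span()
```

(0, 6)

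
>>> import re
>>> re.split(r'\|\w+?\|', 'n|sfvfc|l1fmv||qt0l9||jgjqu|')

['n', 'l1fmv|', '', '']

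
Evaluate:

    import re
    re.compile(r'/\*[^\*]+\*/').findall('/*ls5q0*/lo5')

['/*ls5q0*/']

No capturing groups, so `findall` returns the 1 full match string.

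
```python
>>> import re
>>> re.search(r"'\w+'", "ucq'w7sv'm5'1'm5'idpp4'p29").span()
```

(3, 9)

`re.search` scans for the first position where the pattern succeeds.
The match spans [3:9] → "'w7sv'".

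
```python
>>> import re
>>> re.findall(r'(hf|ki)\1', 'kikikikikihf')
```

A backreference is literal: `\1` must see the identical characters the first group matched.
Scanning left to right: at [0:4] match 'kiki', group 1 = 'ki'; at [4:8] match 'kiki', group 1 = 'ki'.
One capturing group, so `findall` returns just the captured substring from each match — 2 in all.

['ki', 'ki']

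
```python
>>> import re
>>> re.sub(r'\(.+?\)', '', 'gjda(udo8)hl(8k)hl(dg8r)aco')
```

Lazy quantifiers expand one character at a time until the remainder of the pattern can match.
`sub` substitutes '' at each match site.

'gjdahlhlaco'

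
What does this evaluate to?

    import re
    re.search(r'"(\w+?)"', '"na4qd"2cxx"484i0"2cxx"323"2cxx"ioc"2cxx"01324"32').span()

(0, 7)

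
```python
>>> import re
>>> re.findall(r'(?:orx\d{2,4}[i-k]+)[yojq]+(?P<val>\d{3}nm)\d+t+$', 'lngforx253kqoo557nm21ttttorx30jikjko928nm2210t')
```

The pattern matches the literal 'orx', then 2 to 4 of a digit, then one or more of a character in [i-k] (non-capturing group); then one or more of one of [yojq]; then exactly 3 of a digit, then the literal 'nm' (captured as 'val'); then one or more of a digit, then one or more of the literal 't'; then anchored at the end.
Scanning left to right: at [25:46] match 'orx30jikjko928nm2210t', group 1 = '928nm'.
`findall` collects group 1 from the one match (1 total).

['928nm']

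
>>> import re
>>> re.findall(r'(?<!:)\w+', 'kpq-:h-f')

['kpq', 'f']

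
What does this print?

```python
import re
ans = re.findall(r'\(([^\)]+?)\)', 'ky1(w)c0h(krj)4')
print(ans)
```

['w', 'krj']

With a single group, `findall` returns only what that group captured — 2 items.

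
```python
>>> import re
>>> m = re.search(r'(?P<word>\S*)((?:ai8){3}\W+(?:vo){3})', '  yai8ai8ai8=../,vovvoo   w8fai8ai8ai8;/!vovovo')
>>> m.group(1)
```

The pattern matches zero or more of a non-whitespace character (captured as 'word'); then the literal 'ai8' repeated 3 times, then one or more of a non-word character, then the literal 'vo' repeated 3 times (captured).
`search` walks the string left to right and returns the first match it finds.
The match spans [26:47] → 'w8fai8ai8ai8;/!vovovo'.
Captured: group 1 = 'w8f', group 2 = 'ai8ai8ai8;/!vovovo'.

'w8f'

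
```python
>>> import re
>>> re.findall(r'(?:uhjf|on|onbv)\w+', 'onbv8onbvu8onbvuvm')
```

['onbv8onbvu8onbvuvm']

Matches: at [0:18] → 'onbv8onbvu8onbvuvm'.
`findall` yields the raw match text (1 of them) because the pattern has no groups.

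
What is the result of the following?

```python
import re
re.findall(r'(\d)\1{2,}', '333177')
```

['3']

After group 1 captures some text, `\1` only succeeds where that same text appears again.
Matches: at [0:3] match '333', group 1 = '3'.
Because there's exactly one group, `findall` drops the full match and keeps group 1 from the one hit.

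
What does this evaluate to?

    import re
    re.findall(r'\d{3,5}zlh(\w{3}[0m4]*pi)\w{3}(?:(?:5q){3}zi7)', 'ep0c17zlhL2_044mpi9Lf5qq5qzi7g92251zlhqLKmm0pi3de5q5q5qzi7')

The pattern matches 3 to 5 of a digit, then the literal 'zlh'; then exactly 3 of a word character, then zero or more of one of [0m4], then the literal 'pi' (captured); then exactly 3 of a word character; then the literal '5q' repeated 3 times, then the literal 'zi7' (non-capturing group).
Matches: at [30:58] match '92251zlhqLKmm0pi3de5q5q5qzi7', group 1 = 'qLKmm0pi'.
With a single group, `findall` returns only what that group captured — 1 item.

['qLKmm0pi']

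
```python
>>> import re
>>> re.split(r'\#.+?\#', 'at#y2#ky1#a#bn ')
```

Each match becomes a cut point; 3 segments remain.

['at', 'ky1', 'bn ']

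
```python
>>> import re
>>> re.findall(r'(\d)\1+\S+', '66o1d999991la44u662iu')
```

['6']

The backreference `\1` re-matches whatever the first group consumed, character for character.
Scanning left to right: at [0:21] match '66o1d999991la44u662iu', group 1 = '6'.
One capturing group, so `findall` returns just the captured substring from the one match — 1 in all.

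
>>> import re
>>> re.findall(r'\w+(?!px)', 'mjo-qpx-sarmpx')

The negative lookahead/lookbehind blocks any match where the forbidden context is present.
Walking the string: at [0:3] → 'mjo'; at [4:7] → 'qpx'; at [8:14] → 'sarmpx'.
No capturing groups, so `findall` returns the 3 full match strings.

['mjo', 'qpx', 'sarmpx']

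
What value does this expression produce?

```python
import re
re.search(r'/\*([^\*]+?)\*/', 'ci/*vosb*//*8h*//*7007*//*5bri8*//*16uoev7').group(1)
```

`search` walks the string left to right and returns the first match it finds.
The match spans [2:10] → '/*vosb*/'.
Captured: group 1 = 'vosb'.

'vosb'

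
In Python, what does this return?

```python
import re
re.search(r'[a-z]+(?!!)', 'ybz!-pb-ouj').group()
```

The negative lookahead/lookbehind blocks any match where the forbidden context is present.
`re.search` scans for the first position where the pattern succeeds.
The match spans [0:2] → 'yb'.

'yb'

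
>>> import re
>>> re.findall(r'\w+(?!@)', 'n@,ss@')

The negative lookahead/lookbehind blocks any match where the forbidden context is present.
Matches: at [3:4] → 's'.
`findall` yields the raw match text (1 of them) because the pattern has no groups.

['s']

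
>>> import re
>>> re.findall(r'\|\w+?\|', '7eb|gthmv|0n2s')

['|gthmv|']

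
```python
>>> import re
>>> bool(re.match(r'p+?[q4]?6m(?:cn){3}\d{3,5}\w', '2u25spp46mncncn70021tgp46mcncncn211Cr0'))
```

False

With `match`, the pattern is implicitly anchored at the beginning.
Here the string doesn't start with a match, so the call returns None, and `bool(None)` is False.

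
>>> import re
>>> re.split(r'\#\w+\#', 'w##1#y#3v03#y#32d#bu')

['w#', 'y', 'y', 'bu']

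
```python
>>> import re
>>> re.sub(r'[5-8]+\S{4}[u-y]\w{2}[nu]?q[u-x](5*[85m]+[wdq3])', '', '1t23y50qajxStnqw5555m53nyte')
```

'1t23ynyte'

Pattern: one or more of a character in [5-8]; then exactly 4 of a non-whitespace character, then a character in [u-y], then exactly 2 of a word character; then optionally one of [nu], then the literal 'q', then a character in [u-x]; then zero or more of the literal '5', then one or more of one of [85m], then one of [wdq3] (captured).
Matches: at [5:23] → '50qajxStnqw5555m53'.
`sub` substitutes '' at each match site.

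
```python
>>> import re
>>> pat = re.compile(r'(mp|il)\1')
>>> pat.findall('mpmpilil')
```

['mp', 'il']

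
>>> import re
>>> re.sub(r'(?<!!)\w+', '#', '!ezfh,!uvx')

The negative lookahead/lookbehind blocks any match where the forbidden context is present.
Matches: at [2:5] → 'zfh'; at [8:10] → 'vx'.
Every occurrence is swapped for '#'.

'!e#,!u#'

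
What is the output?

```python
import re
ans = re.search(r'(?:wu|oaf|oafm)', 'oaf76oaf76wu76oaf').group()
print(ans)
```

oaf

`re.search` tries every starting position until one works.
The match spans [0:3] → 'oaf'.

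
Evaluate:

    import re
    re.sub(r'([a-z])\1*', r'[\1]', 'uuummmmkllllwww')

'[u][m][k][l][w]'

After group 1 captures some text, `\1` only succeeds where that same text appears again.
Matches: at [0:3] → 'uuu'; at [3:7] → 'mmmm'; at [7:8] → 'k'; at [8:12] → 'llll'; at [12:15] → 'www'.
`\1` in the replacement pulls in group 1's text for each match.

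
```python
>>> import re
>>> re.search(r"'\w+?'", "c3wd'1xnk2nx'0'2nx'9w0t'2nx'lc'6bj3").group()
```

"'1xnk2nx'"

`re.search` scans for the first position where the pattern succeeds.
The match spans [4:13] → "'1xnk2nx'".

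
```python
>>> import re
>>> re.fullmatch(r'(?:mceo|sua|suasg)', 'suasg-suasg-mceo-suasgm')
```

For `fullmatch`, every character of the input must be accounted for by the pattern.
Here the pattern can't cover the whole string, so the call returns None.

None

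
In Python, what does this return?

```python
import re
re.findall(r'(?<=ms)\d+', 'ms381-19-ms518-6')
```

Because the assertion is zero-width, the text it checks is not consumed and won't appear in the result.
Matches: at [2:5] → '381'; at [11:14] → '518'.
Since nothing is captured, `findall` lists the 2 matched substrings directly.

['381', '518']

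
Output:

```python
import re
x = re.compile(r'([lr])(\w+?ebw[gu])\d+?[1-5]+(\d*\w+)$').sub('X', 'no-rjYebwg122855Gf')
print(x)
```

no-X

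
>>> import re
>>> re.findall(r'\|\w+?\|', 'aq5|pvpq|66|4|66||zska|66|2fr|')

['|pvpq|', '|4|', '|zska|', '|2fr|']

No capturing groups, so `findall` returns the 4 full match strings.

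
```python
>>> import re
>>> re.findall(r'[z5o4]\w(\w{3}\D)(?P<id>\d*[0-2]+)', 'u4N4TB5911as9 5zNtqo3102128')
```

The pattern matches one of [z5o4], then a word character; then exactly 3 of a word character, then a non-digit (captured); then zero or more of a digit, then one or more of a character in [0-2] (captured as 'id').
2 groups means the one result is a tuple of 2 captured strings — 1 here.

[('Ntqo', '310212')]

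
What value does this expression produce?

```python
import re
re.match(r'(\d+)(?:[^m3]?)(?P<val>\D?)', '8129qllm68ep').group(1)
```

'8129'

The match spans [0:6] → '8129ql'.
Captured: group 1 = '8129', group 2 = 'l'.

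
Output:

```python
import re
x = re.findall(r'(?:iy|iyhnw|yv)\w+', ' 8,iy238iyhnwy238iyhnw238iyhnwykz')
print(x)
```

Walking the string: at [3:33] → 'iy238iyhnwy238iyhnw238iyhnwykz'.
Since nothing is captured, `findall` lists the 1 matched substring directly.

['iy238iyhnwy238iyhnw238iyhnwykz']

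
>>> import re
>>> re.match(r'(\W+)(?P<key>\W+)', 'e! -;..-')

None

Pattern: one or more of a non-word character (captured); then one or more of a non-word character (captured as 'key').
With `match`, the pattern is implicitly anchored at the beginning.
Here position 0 doesn't satisfy it, so the call returns None.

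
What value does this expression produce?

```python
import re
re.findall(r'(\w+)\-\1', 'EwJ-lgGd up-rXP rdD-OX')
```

[]

One capturing group, so `findall` returns just the captured substring from each match — 0 in all.
Nothing in the string satisfies the pattern, so the list is empty.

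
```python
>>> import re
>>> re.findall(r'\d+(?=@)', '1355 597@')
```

The lookaround is zero-width — it requires the adjacent text to match without consuming it, so the asserted text isn't part of the match.
`findall` yields the raw match text (1 of them) because the pattern has no groups.

['597']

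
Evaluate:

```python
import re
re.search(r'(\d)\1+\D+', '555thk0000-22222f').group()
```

'555thk'

`\1` has to match the exact text group 1 already captured.
`re.search` scans for the first position where the pattern succeeds.
The match spans [0:6] → '555thk'.
Captured: group 1 = '5'.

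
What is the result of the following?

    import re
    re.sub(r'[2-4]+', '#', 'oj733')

The pattern matches one or more of a character in [2-4].
Matches: at [3:5] → '33'.
Every occurrence is swapped for '#'.

'oj7#'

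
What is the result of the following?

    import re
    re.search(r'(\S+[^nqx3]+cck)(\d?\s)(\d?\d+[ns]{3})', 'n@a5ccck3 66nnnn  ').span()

(0, 15)

The pattern matches one or more of a non-whitespace character, then one or more of any character except [nqx3], then the literal 'cck' (captured); then optionally a digit, then whitespace (captured); then optionally a digit, then one or more of a digit, then exactly 3 of one of [ns] (captured).
Unlike `match`, `search` isn't anchored — it looks for the pattern anywhere in the string.
The match spans [0:15] → 'n@a5ccck3 66nnn'.
Captured: group 1 = 'n@a5ccck', group 2 = '3 ', group 3 = '66nnn'.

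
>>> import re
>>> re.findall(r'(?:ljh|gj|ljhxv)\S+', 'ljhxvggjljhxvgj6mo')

Walking the string: at [0:18] → 'ljhxvggjljhxvgj6mo'.
`findall` yields the raw match text (1 of them) because the pattern has no groups.

['ljhxvggjljhxvgj6mo']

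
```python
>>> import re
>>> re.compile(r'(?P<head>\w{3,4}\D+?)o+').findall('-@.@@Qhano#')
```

['Qhan']

The pattern matches 3 to 4 of a word character, then one or more of a non-digit (lazy) (captured as 'head'); then one or more of a literal 'o'.
Walking the string: at [5:10] match 'Qhano', group 1 = 'Qhan'.
`findall` collects group 1 from the one match (1 total).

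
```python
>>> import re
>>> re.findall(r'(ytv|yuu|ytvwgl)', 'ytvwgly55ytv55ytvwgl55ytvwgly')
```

Branches in `(...|...)` are attempted left-to-right; the first branch that allows the whole pattern to succeed is taken.
Matches: at [0:3] match 'ytv', group 1 = 'ytv'; at [9:12] match 'ytv', group 1 = 'ytv'; at [14:17] match 'ytv', group 1 = 'ytv'; at [22:25] match 'ytv', group 1 = 'ytv'.
One capturing group, so `findall` returns just the captured substring from each match — 4 in all.

['ytv', 'ytv', 'ytv', 'ytv']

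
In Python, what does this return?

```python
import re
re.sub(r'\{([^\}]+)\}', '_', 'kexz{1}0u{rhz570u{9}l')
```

'kexz_0u_l'

`sub` substitutes '_' at each match site.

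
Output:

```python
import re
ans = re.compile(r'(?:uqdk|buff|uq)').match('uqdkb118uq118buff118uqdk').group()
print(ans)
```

Alternation tries branches left to right and keeps the first one that lets the overall match succeed at that position.
`match` is anchored at position 0; if the pattern doesn't fit there, it returns None.
The match spans [0:4] → 'uqdk'.

uqdk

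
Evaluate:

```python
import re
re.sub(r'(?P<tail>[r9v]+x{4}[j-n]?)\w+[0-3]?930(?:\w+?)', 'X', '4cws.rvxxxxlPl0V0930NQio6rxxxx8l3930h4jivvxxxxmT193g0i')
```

'4cws.X4jivvxxxxmT193g0i'

Lazy quantifiers expand one character at a time until the remainder of the pattern can match.
Each match is replaced by 'X'.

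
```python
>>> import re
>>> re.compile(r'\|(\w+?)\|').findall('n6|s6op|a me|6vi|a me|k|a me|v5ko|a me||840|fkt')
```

One capturing group, so `findall` returns just the captured substring from each match — 5 in all.

['s6op', '6vi', 'k', 'v5ko', '840']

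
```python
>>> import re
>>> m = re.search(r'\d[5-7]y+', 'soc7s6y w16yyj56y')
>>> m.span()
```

Pattern: a digit, then a character in [5-7]; then one or more of a literal 'y'.
The match spans [9:13] → '16yy'.

(9, 13)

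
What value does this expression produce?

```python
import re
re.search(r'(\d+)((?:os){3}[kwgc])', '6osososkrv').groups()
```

('6', 'osososk')

This matches one or more of a digit (captured); then the literal 'os' repeated 3 times, then one of [kwgc] (captured).
`re.search` scans for the first position where the pattern succeeds.
The match spans [0:8] → '6osososk'.
Captured: group 1 = '6', group 2 = 'osososk'.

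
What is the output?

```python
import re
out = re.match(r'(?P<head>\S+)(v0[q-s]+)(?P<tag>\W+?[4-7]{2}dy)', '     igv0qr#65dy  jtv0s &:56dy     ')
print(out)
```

None

`match` is anchored at position 0; if the pattern doesn't fit there, it returns None.
Here position 0 doesn't satisfy it, so the call returns None.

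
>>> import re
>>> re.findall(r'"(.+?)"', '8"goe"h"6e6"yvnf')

With the lazy modifier that quantifier settles for the fewest repetitions that let the rest of the pattern succeed (the atoms after it are unaffected and can still be greedy).
With a single group, `findall` returns only what that group captured — 2 items.

['goe', '6e6']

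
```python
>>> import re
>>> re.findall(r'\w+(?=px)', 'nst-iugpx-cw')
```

Lookahead/lookbehind check context without consuming it, so the matched span excludes the asserted characters.
Walking the string: at [4:7] → 'iug'.
`findall` yields the raw match text (1 of them) because the pattern has no groups.

['iug']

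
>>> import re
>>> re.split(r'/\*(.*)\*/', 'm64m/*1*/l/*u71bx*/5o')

['m64m', '1*/l/*u71bx', '5o']

Matches to split on: at [4:19] → '/*1*/l/*u71bx*/'.
The group in the pattern means `split` returns the separators' captures alongside the pieces.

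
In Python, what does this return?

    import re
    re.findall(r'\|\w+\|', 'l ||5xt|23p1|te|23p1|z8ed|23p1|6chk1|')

['|5xt|', '|te|', '|z8ed|', '|6chk1|']

Walking the string: at [3:8] → '|5xt|'; at [12:16] → '|te|'; at [20:26] → '|z8ed|'; at [30:37] → '|6chk1|'.
Since nothing is captured, `findall` lists the 4 matched substrings directly.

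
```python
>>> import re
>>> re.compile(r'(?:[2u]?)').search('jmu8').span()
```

(0, 0)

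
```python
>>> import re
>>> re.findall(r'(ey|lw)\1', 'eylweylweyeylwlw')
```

After group 1 captures some text, `\1` only succeeds where that same text appears again.
Scanning left to right: at [8:12] match 'eyey', group 1 = 'ey'; at [12:16] match 'lwlw', group 1 = 'lw'.
With a single group, `findall` returns only what that group captured — 2 items.

['ey', 'lw']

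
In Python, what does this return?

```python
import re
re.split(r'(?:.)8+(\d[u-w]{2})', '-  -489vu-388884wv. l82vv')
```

`re.split` interleaves the captured-group text with the surrounding fragments.

['-  -', '9vu', '-', '4wv', '. ', '2vv', '']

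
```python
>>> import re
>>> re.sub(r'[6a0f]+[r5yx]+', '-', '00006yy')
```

'-'

The pattern matches one or more of one of [6a0f]; then one or more of one of [r5yx].
Matches: at [0:7] → '00006yy'.
`sub` substitutes '-' at each match site.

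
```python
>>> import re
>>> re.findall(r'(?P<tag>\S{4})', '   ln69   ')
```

Pattern: exactly 4 of a non-whitespace character (captured as 'tag').
Scanning left to right: at [3:7] match 'ln69', group 1 = 'ln69'.
With a single group, `findall` returns only what that group captured — 1 item.

['ln69']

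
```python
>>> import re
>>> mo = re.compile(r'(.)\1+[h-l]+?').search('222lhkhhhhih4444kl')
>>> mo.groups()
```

The match spans [0:4] → '222l'.
Captured: group 1 = '2'.

('2',)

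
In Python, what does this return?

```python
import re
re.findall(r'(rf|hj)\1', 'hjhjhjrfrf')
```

['hj', 'rf']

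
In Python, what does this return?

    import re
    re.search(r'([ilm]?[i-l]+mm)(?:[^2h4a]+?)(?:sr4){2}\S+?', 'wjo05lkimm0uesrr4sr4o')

None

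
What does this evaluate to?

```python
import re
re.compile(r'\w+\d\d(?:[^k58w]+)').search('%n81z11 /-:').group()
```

'n81z11 /-:'

Pattern: one or more of a word character, then a digit, then a digit; then one or more of any character except [k58w] (non-capturing group).
The match spans [1:11] → 'n81z11 /-:'.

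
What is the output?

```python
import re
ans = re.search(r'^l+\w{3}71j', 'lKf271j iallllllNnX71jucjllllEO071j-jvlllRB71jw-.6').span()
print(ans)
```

Pattern: anchored at the start of the string; then one or more of a literal 'l'; then exactly 3 of a word character, then the literal '71j'.
`re.search` tries every starting position until one works.
The match spans [0:7] → 'lKf271j'.

(0, 7)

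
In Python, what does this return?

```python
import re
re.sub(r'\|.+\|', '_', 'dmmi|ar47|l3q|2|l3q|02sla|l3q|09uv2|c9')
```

Matches: at [4:36] → '|ar47|l3q|2|l3q|02sla|l3q|09uv2|'.
Every occurrence is swapped for '_'.

'dmmi_c9'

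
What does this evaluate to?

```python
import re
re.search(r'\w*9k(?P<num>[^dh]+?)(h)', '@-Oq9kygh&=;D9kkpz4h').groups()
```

('yg', 'h')

This matches zero or more of a word character, then the literal '9k'; then one or more of any character except [dh] (lazy) (captured as 'num'); then a literal 'h' (captured).
`search` walks the string left to right and returns the first match it finds.
The match spans [2:9] → 'Oq9kygh'.
Captured: group 1 = 'yg', group 2 = 'h'.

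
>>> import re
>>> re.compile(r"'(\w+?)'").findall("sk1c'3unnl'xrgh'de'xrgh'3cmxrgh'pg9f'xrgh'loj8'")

['3unnl', 'de', '3cmxrgh', 'xrgh']

One capturing group, so `findall` returns just the captured substring from each match — 4 in all.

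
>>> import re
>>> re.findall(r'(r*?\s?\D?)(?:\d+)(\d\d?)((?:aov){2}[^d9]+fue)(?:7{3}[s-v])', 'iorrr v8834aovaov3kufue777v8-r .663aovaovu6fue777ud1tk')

Multiple groups make `findall` return tuples — one 3-tuple for the one match.

[('rrr v', '4', 'aovaov3kufue777v8-r .663aovaovu6fue')]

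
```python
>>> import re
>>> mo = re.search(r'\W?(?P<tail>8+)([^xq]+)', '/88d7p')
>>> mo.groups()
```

('88', 'd7p')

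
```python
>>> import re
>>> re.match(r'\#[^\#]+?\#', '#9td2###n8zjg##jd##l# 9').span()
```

`re.match` won't scan ahead — the pattern has to work from the very first character.
The match spans [0:6] → '#9td2#'.

(0, 6)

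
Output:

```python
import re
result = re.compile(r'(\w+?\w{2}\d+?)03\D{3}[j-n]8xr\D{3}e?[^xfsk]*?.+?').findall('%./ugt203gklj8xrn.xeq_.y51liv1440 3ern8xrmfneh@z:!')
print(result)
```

['ugt2']

Pattern: one or more of a word character (lazy), then exactly 2 of a word character, then one or more of a digit (lazy) (captured); then the literal '03', then exactly 3 of a non-digit, then a character in [j-n]; then the literal '8xr', then exactly 3 of a non-digit; then optionally the literal 'e', then zero or more of any character except [xfsk] (lazy), then one or more of any character (lazy).
Because there's exactly one group, `findall` drops the full match and keeps group 1 from the one hit.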